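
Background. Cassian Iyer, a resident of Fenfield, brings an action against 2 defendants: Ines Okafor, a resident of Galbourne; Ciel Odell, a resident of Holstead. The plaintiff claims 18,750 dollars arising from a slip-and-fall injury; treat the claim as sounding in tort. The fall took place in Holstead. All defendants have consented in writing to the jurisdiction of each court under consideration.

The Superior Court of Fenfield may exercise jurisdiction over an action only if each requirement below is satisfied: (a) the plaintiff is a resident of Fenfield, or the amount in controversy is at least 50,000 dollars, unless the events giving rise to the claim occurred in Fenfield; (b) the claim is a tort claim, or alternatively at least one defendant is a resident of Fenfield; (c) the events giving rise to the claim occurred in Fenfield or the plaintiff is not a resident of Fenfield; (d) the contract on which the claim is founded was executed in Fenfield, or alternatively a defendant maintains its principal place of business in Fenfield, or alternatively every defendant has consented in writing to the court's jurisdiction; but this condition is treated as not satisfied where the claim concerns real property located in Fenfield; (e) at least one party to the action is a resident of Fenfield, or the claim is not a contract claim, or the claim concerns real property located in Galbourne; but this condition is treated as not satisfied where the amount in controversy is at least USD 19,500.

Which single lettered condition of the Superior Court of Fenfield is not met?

(c)

The Superior Court of Fenfield:
  (a) The plaintiff resides in Fenfield, so one alternative holds. Satisfied.
  (b) The claim is a tort claim — that alternative is enough. Met.
  (c) The operative events occurred in Holstead, not Fenfield; the plaintiff resides in Fenfield — none of the alternatives is met. Fails.
  (d) Every defendant has filed written consent, so this disjunct is met. And the carve-out is inapplicable — the claim does not concern real property. Satisfied.
  (e) Cassian Iyer resides in Fenfield, so one alternative holds. The carve-out does not apply: the amount in controversy is USD 18,750, below the 19,500 dollars floor. Met.
Only condition (c) fails.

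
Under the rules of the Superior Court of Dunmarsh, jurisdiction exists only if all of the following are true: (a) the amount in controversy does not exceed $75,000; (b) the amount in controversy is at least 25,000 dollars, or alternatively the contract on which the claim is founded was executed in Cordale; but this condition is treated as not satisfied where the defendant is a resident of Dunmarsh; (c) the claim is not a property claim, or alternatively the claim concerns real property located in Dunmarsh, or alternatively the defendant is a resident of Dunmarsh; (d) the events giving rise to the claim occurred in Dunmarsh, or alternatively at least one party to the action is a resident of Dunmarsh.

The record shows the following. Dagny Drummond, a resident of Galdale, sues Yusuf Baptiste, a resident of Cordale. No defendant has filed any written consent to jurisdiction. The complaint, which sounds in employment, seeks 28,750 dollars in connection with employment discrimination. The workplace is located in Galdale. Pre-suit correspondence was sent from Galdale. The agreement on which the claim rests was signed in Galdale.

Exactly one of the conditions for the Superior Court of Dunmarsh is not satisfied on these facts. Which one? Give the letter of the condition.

The Superior Court of Dunmarsh:
  (a) The amount in controversy is $28,750, within the 75,000 dollars ceiling. Satisfied.
  (b) The amount in controversy is $28,750, which meets the 25,000 dollars floor, so one alternative holds. The carve-out does not apply: the defendant resides in Cordale, not Dunmarsh. Condition met.
  (c) The claim is an employment claim, not a property claim, so this disjunct is met. Met.
  (d) The operative events occurred in Galdale, not Dunmarsh; no party resides in Dunmarsh — no alternative holds. Not met.
Only condition (d) fails.

(d)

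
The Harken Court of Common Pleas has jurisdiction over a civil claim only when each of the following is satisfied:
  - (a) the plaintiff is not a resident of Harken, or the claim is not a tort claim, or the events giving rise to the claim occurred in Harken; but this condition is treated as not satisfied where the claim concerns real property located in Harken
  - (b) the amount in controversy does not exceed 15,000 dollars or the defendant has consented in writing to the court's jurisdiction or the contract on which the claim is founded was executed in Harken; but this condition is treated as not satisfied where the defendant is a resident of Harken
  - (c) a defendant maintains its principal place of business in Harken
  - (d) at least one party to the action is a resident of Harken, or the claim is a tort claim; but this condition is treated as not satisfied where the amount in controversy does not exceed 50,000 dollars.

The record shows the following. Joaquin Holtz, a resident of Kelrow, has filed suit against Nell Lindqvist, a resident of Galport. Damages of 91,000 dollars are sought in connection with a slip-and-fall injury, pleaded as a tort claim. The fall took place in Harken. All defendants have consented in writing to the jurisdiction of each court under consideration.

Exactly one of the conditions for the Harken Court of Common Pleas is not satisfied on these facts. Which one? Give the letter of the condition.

The Harken Court of Common Pleas:
  (a) The plaintiff resides in Kelrow, which is not Harken — that alternative is enough. And the carve-out is inapplicable — the claim does not concern real property. Satisfied.
  (b) Every defendant has filed written consent, so this disjunct is met. The carve-out does not apply: the defendant resides in Galport, not Harken. Met.
  (c) No defendant is a corporation. Condition not met.
  (d) The claim is a tort claim, so this disjunct is met. The carve-out does not apply: the amount in controversy is USD 91,000, above the USD 50,000 ceiling. Satisfied.
Only condition (c) fails.

(c)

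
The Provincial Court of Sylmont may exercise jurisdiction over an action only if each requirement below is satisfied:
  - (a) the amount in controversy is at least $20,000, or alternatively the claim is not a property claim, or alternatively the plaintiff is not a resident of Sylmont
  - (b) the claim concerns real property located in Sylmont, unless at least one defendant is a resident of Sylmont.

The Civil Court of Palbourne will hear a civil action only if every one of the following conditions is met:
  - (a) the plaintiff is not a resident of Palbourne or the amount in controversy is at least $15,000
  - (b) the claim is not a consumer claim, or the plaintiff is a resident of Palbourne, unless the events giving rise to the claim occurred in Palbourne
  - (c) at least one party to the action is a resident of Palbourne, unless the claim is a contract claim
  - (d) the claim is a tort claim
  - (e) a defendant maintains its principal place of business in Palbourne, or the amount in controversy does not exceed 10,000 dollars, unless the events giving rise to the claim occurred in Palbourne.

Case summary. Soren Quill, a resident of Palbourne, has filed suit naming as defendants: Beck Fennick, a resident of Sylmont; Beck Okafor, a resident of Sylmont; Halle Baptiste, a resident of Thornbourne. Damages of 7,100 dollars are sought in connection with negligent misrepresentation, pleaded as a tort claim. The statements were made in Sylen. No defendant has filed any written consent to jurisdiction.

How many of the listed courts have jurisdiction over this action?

1

The Provincial Court of Sylmont:
  (a) The claim is a tort claim, not a property claim, so one alternative holds. Condition met.
  (b) The claim does not concern real property. But Beck Fennick resides in Sylmont, and the 'unless' clause therefore excuses the requirement. Satisfied.
  → The court has jurisdiction.
The Civil Court of Palbourne:
  (a) The plaintiff resides in Palbourne; the amount in controversy is USD 7,100, below the 15,000 dollars floor — every alternative fails. Condition not met.
  (b) The claim is a tort claim, not a consumer claim, so this disjunct is met. Satisfied.
  (c) Soren Quill resides in Palbourne. Satisfied.
  (d) The claim is a tort claim. Met.
  (e) The amount in controversy is USD 7,100, within the USD 10,000 ceiling, which satisfies one of the alternatives. Met.
  → At least one condition fails; no jurisdiction.
Courts with jurisdiction: the Provincial Court of Sylmont — 1 in total.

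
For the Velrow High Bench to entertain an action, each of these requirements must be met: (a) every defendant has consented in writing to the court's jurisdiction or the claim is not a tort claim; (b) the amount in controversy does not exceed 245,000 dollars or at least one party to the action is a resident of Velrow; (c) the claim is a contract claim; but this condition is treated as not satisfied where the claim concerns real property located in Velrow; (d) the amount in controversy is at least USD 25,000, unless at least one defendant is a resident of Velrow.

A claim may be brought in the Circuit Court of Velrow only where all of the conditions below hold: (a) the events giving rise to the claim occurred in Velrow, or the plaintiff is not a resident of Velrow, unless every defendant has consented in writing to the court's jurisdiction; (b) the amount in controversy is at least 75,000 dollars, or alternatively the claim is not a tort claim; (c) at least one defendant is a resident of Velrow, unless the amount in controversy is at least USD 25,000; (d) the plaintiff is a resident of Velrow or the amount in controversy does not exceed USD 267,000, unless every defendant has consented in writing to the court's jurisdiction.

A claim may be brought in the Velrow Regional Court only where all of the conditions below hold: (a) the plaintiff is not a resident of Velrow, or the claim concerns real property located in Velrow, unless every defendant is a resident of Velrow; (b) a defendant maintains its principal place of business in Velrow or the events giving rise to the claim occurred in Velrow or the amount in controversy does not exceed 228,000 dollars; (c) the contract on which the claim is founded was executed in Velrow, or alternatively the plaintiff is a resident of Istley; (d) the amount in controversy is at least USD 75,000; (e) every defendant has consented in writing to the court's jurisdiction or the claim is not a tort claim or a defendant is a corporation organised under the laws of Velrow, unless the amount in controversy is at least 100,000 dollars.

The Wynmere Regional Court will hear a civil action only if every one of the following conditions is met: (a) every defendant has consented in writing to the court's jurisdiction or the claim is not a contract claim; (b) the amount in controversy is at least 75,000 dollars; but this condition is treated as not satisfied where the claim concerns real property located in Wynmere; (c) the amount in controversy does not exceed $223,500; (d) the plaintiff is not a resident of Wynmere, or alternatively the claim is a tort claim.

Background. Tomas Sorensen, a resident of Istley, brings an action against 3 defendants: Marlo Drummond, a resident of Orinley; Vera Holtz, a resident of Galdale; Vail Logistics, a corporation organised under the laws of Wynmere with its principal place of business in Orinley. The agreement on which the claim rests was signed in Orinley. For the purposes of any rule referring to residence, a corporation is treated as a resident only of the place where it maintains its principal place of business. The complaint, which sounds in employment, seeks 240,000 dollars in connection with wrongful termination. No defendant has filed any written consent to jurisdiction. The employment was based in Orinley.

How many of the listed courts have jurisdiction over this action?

1

The Velrow High Bench:
  (a) The claim is an employment claim, not a tort claim, which satisfies one of the alternatives. Condition met.
  (b) The amount in controversy is 240,000 dollars, within the $245,000 ceiling, which satisfies one of the alternatives. Satisfied.
  (c) The claim is an employment claim, not a contract claim. Not satisfied.
  (d) The amount in controversy is $240,000, which meets the $25,000 floor. Met.
  → No jurisdiction.
The Circuit Court of Velrow:
  (a) The plaintiff resides in Istley, which is not Velrow, so one alternative holds. Condition met.
  (b) The amount in controversy is $240,000, which meets the $75,000 floor, which satisfies one of the alternatives. Met.
  (c) No defendant resides in Velrow (they reside in Orinley, Galdale, Orinley). But the amount in controversy is USD 240,000, which meets the 25,000 dollars floor, and the 'unless' clause therefore excuses the requirement. Condition met.
  (d) The amount in controversy is USD 240,000, within the USD 267,000 ceiling — that alternative is enough. Met.
  → Jurisdiction lies.
The Velrow Regional Court:
  (a) The plaintiff resides in Istley, which is not Velrow, so one alternative holds. Met.
  (b) The corporate defendant(s) have their principal place of business in Orinley, not Velrow; the operative events occurred in Orinley, not Velrow; the amount in controversy is USD 240,000, above the USD 228,000 ceiling — none of the alternatives is met. Not met.
  (c) The plaintiff resides in Istley — that alternative is enough. Met.
  (d) The amount in controversy is 240,000 dollars, which meets the 75,000 dollars floor. Met.
  (e) The claim is an employment claim, not a tort claim, so this disjunct is met. Met.
  → At least one condition fails; no jurisdiction.
The Wynmere Regional Court:
  (a) The claim is an employment claim, not a contract claim, so one alternative holds. Condition met.
  (b) The amount in controversy is $240,000, which meets the USD 75,000 floor. And the carve-out is inapplicable — the claim does not concern real property. Met.
  (c) The amount in controversy is $240,000, above the 223,500 dollars ceiling. Condition not met.
  (d) The plaintiff resides in Istley, which is not Wynmere — that alternative is enough. Condition met.
  → At least one condition fails; no jurisdiction.
Courts with jurisdiction: the Circuit Court of Velrow — 1 in total.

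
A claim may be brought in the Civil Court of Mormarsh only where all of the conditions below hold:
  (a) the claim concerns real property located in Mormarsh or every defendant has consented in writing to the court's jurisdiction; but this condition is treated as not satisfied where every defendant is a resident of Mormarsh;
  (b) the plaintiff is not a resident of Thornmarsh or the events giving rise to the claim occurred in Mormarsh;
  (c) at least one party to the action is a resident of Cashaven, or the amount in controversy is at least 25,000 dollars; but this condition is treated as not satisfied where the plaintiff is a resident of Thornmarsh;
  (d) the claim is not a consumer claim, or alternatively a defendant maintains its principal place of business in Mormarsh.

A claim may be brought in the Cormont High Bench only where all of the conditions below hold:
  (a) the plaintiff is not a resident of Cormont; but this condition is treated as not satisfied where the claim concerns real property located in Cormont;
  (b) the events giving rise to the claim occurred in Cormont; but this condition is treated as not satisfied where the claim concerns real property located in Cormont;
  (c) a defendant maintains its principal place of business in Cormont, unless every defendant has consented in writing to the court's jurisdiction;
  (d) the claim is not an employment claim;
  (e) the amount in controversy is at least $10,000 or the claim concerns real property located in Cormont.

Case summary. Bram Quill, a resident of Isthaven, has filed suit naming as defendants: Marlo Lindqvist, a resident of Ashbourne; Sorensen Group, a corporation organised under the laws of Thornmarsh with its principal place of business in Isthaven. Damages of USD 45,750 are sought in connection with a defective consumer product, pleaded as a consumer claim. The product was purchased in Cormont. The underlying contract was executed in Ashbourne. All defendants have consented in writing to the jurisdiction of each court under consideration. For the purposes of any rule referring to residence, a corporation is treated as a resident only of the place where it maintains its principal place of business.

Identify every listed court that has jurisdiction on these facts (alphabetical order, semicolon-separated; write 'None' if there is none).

The Civil Court of Mormarsh:
  (a) Every defendant has filed written consent, so one alternative holds. The carve-out does not apply: the defendants reside as follows — Marlo Lindqvist in Ashbourne, Sorensen Group in Isthaven — not all in Mormarsh. Met.
  (b) The plaintiff resides in Isthaven, which is not Thornmarsh, so this disjunct is met. Condition met.
  (c) The amount in controversy is 45,750 dollars, which meets the $25,000 floor, so one alternative holds. And the carve-out is inapplicable — the plaintiff resides in Isthaven, not Thornmarsh. Met.
  (d) The claim is a consumer claim; the corporate defendant(s) have their principal place of business in Isthaven, not Mormarsh — none of the alternatives is met. Not satisfied.
  → No jurisdiction.
The Cormont High Bench:
  (a) The plaintiff resides in Isthaven, which is not Cormont. And the carve-out is inapplicable — the claim does not concern real property. Met.
  (b) The operative events occurred in Cormont. And the carve-out is inapplicable — the claim does not concern real property. Satisfied.
  (c) The corporate defendant(s) have their principal place of business in Isthaven, not Cormont. The proviso rescues it, though: every defendant has filed written consent. Met.
  (d) The claim is a consumer claim, not an employment claim. Met.
  (e) The amount in controversy is $45,750, which meets the $10,000 floor, so this disjunct is met. Met.
  → Every requirement is satisfied — jurisdiction.

the Cormont High Bench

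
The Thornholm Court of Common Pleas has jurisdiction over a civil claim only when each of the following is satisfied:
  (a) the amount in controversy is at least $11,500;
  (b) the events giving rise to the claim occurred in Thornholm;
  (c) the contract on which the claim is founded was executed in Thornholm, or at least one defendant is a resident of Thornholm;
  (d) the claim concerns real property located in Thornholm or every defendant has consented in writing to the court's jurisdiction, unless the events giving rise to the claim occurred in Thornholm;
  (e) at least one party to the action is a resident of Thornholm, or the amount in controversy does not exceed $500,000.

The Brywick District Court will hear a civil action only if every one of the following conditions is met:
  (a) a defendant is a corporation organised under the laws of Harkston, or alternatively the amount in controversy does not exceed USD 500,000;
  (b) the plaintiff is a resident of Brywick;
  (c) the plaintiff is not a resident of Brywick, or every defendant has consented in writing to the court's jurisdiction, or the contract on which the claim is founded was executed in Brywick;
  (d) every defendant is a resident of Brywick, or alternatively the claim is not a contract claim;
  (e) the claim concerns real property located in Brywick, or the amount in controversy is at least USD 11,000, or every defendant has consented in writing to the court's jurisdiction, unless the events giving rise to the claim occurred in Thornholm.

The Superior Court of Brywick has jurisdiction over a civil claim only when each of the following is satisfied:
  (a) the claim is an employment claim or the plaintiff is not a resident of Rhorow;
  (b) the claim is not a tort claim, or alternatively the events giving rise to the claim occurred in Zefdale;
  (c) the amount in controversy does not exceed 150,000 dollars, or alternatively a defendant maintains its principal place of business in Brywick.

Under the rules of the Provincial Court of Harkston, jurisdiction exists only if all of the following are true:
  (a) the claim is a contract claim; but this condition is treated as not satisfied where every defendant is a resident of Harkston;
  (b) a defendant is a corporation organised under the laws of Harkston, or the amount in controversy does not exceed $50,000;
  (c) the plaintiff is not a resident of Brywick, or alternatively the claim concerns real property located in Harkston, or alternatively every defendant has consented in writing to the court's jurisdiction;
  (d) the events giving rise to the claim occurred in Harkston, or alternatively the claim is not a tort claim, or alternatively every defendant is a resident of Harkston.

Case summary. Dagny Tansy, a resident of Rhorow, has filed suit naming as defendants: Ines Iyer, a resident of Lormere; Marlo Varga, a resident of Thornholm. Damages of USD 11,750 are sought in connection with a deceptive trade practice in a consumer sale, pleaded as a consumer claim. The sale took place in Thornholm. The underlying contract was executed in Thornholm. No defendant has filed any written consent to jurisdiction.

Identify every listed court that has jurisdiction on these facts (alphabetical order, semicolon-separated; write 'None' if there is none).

the Thornholm Court of Common Pleas

The Thornholm Court of Common Pleas:
  (a) The amount in controversy is USD 11,750, which meets the 11,500 dollars floor. Satisfied.
  (b) The operative events occurred in Thornholm. Met.
  (c) The contract was executed in Thornholm, which satisfies one of the alternatives. Condition met.
  (d) The claim does not concern real property; no such written consent has been filed — every alternative fails. But the operative events occurred in Thornholm, and the 'unless' clause therefore excuses the requirement. Met.
  (e) Marlo Varga resides in Thornholm, which satisfies one of the alternatives. Condition met.
  → The court has jurisdiction.
The Brywick District Court:
  (a) The amount in controversy is $11,750, within the $500,000 ceiling, which satisfies one of the alternatives. Satisfied.
  (b) The plaintiff resides in Rhorow, not Brywick. Not satisfied.
  (c) The plaintiff resides in Rhorow, which is not Brywick, which satisfies one of the alternatives. Satisfied.
  (d) The claim is a consumer claim, not a contract claim, so this disjunct is met. Satisfied.
  (e) The amount in controversy is USD 11,750, which meets the USD 11,000 floor — that alternative is enough. Condition met.
  → At least one condition fails; no jurisdiction.
The Superior Court of Brywick:
  (a) The claim is a consumer claim, not an employment claim; the plaintiff resides in Rhorow — every alternative fails. Not met.
  (b) The claim is a consumer claim, not a tort claim, so one alternative holds. Satisfied.
  (c) The amount in controversy is $11,750, within the USD 150,000 ceiling — that alternative is enough. Condition met.
  → Not every requirement is met — no jurisdiction.
The Provincial Court of Harkston:
  (a) The claim is a consumer claim, not a contract claim. Not met.
  (b) The amount in controversy is $11,750, within the USD 50,000 ceiling, which satisfies one of the alternatives. Met.
  (c) The plaintiff resides in Rhorow, which is not Brywick, so one alternative holds. Condition met.
  (d) The claim is a consumer claim, not a tort claim, so one alternative holds. Satisfied.
  → The court lacks jurisdiction.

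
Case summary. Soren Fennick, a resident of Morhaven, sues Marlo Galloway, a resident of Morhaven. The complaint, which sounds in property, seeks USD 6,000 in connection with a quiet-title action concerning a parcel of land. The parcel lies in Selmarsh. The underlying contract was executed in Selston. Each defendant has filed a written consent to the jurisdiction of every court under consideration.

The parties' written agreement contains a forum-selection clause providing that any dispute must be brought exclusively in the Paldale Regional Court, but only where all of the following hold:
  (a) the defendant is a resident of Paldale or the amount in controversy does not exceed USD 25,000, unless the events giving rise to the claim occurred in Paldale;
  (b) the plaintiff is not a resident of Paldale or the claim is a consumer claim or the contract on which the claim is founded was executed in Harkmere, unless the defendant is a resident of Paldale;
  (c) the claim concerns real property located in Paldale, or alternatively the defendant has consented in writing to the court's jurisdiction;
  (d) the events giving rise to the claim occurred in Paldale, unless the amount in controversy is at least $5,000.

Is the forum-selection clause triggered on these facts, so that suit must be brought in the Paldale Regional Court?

Yes

The Paldale Regional Court:
  (a) The amount in controversy is $6,000, within the 25,000 dollars ceiling, which satisfies one of the alternatives. Satisfied.
  (b) The plaintiff resides in Morhaven, which is not Paldale, so one alternative holds. Satisfied.
  (c) Every defendant has filed written consent, so one alternative holds. Condition met.
  (d) The operative events occurred in Selmarsh, not Paldale. The proviso rescues it, though: the amount in controversy is 6,000 dollars, which meets the $5,000 floor. Satisfied.
  → Forum clause is triggered.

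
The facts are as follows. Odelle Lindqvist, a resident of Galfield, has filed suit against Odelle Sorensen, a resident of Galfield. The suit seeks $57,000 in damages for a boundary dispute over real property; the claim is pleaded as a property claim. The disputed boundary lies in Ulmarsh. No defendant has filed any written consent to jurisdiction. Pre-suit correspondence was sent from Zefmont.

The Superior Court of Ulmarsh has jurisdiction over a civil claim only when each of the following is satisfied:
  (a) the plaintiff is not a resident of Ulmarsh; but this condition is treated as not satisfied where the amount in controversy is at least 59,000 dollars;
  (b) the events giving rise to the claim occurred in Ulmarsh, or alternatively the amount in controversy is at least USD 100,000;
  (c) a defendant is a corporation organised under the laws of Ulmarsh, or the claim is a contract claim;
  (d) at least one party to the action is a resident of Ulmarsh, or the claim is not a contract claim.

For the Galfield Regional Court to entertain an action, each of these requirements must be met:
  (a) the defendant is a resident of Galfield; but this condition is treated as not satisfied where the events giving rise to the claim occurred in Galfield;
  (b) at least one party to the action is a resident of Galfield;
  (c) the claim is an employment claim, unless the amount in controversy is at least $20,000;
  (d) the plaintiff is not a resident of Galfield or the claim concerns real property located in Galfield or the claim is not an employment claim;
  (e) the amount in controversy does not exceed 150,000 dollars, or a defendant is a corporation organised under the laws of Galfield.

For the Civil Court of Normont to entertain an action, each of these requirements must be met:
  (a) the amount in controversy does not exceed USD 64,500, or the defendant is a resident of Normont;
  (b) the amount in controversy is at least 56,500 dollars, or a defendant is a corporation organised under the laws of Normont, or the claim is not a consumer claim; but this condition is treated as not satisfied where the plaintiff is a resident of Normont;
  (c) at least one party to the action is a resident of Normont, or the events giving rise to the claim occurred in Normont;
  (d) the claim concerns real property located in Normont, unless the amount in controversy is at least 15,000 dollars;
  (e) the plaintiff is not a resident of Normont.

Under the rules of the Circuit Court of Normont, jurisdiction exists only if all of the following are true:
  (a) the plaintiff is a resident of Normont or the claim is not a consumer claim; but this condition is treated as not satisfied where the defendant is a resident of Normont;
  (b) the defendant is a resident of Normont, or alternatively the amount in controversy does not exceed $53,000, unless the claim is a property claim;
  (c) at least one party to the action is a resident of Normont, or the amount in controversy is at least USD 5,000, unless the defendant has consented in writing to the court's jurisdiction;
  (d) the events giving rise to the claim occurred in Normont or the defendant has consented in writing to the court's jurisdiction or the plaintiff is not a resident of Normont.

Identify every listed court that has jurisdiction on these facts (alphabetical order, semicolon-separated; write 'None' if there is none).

the Circuit Court of Normont; the Galfield Regional Court

The Superior Court of Ulmarsh:
  (a) The plaintiff resides in Galfield, which is not Ulmarsh. And the carve-out is inapplicable — the amount in controversy is $57,000, below the 59,000 dollars floor. Condition met.
  (b) The operative events occurred in Ulmarsh, so one alternative holds. Condition met.
  (c) No defendant is a corporation; the claim is a property claim, not a contract claim — none of the alternatives is met. Condition not met.
  (d) The claim is a property claim, not a contract claim, so one alternative holds. Satisfied.
  → At least one condition fails; no jurisdiction.
The Galfield Regional Court:
  (a) The defendant resides in Galfield. And the carve-out is inapplicable — the operative events occurred in Ulmarsh, not Galfield. Satisfied.
  (b) Odelle Lindqvist resides in Galfield. Satisfied.
  (c) The claim is a property claim, not an employment claim. But the amount in controversy is 57,000 dollars, which meets the $20,000 floor, and the 'unless' clause therefore excuses the requirement. Satisfied.
  (d) The claim is a property claim, not an employment claim — that alternative is enough. Met.
  (e) The amount in controversy is 57,000 dollars, within the 150,000 dollars ceiling — that alternative is enough. Satisfied.
  → Every requirement is satisfied — jurisdiction.
The Civil Court of Normont:
  (a) The amount in controversy is USD 57,000, within the $64,500 ceiling, so one alternative holds. Condition met.
  (b) The amount in controversy is $57,000, which meets the 56,500 dollars floor — that alternative is enough. And the carve-out is inapplicable — the plaintiff resides in Galfield, not Normont. Condition met.
  (c) No party resides in Normont; the operative events occurred in Ulmarsh, not Normont — none of the alternatives is met. Condition not met.
  (d) The property lies in Ulmarsh, not Normont. However, the amount in controversy is 57,000 dollars, which meets the USD 15,000 floor, so the 'unless' proviso supplies this condition. Met.
  (e) The plaintiff resides in Galfield, which is not Normont. Met.
  → Not every requirement is met — no jurisdiction.
The Circuit Court of Normont:
  (a) The claim is a property claim, not a consumer claim, so one alternative holds. And the carve-out is inapplicable — the defendant resides in Galfield, not Normont. Satisfied.
  (b) The defendant resides in Galfield, not Normont; the amount in controversy is $57,000, above the $53,000 ceiling — every alternative fails. However, the claim is a property claim, so the 'unless' proviso supplies this condition. Satisfied.
  (c) The amount in controversy is USD 57,000, which meets the USD 5,000 floor — that alternative is enough. Met.
  (d) The plaintiff resides in Galfield, which is not Normont, which satisfies one of the alternatives. Satisfied.
  → Jurisdiction lies.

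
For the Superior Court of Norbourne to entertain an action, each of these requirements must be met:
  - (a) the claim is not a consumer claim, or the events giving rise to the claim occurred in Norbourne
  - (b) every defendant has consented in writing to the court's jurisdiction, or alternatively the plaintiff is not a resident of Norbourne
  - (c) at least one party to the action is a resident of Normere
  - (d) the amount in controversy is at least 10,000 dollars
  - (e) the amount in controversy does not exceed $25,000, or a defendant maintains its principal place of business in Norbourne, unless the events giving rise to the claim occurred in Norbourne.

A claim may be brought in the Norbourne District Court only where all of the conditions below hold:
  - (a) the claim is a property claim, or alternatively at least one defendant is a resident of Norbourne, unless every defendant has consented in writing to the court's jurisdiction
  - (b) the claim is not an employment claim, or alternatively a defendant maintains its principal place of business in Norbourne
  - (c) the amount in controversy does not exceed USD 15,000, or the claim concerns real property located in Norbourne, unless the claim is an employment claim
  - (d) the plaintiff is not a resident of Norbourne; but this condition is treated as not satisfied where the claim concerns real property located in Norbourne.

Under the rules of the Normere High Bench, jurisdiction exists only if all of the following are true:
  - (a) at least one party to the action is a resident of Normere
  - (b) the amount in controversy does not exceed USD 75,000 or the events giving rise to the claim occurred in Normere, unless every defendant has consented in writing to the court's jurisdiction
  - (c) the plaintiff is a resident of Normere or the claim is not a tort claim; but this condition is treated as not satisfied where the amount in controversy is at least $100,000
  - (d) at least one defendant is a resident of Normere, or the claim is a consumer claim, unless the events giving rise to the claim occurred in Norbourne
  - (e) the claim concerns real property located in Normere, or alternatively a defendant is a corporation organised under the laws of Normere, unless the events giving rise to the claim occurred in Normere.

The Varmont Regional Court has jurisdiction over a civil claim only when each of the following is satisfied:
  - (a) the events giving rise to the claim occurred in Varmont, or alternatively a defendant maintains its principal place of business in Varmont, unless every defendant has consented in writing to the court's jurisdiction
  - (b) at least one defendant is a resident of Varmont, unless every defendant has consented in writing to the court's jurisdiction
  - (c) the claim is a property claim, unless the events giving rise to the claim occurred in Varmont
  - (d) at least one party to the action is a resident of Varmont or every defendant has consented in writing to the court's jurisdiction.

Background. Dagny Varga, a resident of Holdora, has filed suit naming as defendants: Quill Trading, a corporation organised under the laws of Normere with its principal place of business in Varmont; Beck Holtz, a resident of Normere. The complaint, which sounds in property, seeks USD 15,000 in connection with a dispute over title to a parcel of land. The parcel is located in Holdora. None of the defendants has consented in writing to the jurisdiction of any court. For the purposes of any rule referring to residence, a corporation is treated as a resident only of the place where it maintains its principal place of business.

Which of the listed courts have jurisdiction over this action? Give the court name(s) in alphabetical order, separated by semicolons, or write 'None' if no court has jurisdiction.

the Norbourne District Court; the Normere High Bench; the Superior Court of Norbourne; the Varmont Regional Court

The Superior Court of Norbourne:
  (a) The claim is a property claim, not a consumer claim — that alternative is enough. Met.
  (b) The plaintiff resides in Holdora, which is not Norbourne, which satisfies one of the alternatives. Condition met.
  (c) Beck Holtz resides in Normere. Condition met.
  (d) The amount in controversy is 15,000 dollars, which meets the USD 10,000 floor. Satisfied.
  (e) The amount in controversy is USD 15,000, within the USD 25,000 ceiling, so this disjunct is met. Condition met.
  → Every requirement is satisfied — jurisdiction.
The Norbourne District Court:
  (a) The claim is a property claim, so this disjunct is met. Met.
  (b) The claim is a property claim, not an employment claim, so one alternative holds. Met.
  (c) The amount in controversy is 15,000 dollars, within the $15,000 ceiling, so one alternative holds. Met.
  (d) The plaintiff resides in Holdora, which is not Norbourne. The exception is not triggered, since the property lies in Holdora, not Norbourne. Condition met.
  → Every requirement is satisfied — jurisdiction.
The Normere High Bench:
  (a) Beck Holtz resides in Normere. Met.
  (b) The amount in controversy is USD 15,000, within the $75,000 ceiling — that alternative is enough. Condition met.
  (c) The claim is a property claim, not a tort claim — that alternative is enough. The carve-out does not apply: the amount in controversy is $15,000, below the USD 100,000 floor. Met.
  (d) Beck Holtz resides in Normere — that alternative is enough. Condition met.
  (e) Quill Trading is organised under the laws of Normere — that alternative is enough. Met.
  → Jurisdiction lies.
The Varmont Regional Court:
  (a) Quill Trading has its principal place of business in Varmont, so one alternative holds. Condition met.
  (b) Quill Trading resides in Varmont. Met.
  (c) The claim is a property claim. Met.
  (d) Quill Trading resides in Varmont, which satisfies one of the alternatives. Condition met.
  → Every requirement is satisfied — jurisdiction.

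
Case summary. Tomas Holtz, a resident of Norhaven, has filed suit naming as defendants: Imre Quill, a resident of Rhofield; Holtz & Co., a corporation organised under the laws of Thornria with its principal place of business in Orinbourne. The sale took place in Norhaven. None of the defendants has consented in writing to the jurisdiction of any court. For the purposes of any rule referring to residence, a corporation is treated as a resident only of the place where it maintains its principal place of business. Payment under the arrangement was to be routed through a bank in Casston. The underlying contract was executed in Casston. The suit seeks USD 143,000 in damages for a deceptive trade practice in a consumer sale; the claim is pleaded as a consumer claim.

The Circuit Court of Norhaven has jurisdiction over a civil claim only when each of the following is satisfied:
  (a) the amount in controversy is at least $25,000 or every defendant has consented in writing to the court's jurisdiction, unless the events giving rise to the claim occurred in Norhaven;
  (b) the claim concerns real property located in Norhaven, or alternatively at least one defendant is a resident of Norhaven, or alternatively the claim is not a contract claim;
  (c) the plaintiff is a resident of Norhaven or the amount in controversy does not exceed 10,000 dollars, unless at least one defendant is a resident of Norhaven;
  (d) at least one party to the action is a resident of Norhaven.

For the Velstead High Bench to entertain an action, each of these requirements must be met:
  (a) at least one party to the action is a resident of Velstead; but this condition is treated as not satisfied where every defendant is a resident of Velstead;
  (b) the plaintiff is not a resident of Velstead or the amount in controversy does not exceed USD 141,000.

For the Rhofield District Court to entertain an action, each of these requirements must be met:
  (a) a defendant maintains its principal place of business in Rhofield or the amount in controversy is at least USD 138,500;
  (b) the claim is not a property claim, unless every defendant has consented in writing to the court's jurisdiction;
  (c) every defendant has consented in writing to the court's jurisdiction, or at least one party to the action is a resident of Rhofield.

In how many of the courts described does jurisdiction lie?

The Circuit Court of Norhaven:
  (a) The amount in controversy is $143,000, which meets the $25,000 floor, so this disjunct is met. Satisfied.
  (b) The claim is a consumer claim, not a contract claim, which satisfies one of the alternatives. Satisfied.
  (c) The plaintiff resides in Norhaven, so this disjunct is met. Condition met.
  (d) Tomas Holtz resides in Norhaven. Condition met.
  → All conditions met; jurisdiction exists.
The Velstead High Bench:
  (a) No party resides in Velstead. Not satisfied.
  (b) The plaintiff resides in Norhaven, which is not Velstead — that alternative is enough. Condition met.
  → No jurisdiction.
The Rhofield District Court:
  (a) The amount in controversy is 143,000 dollars, which meets the 138,500 dollars floor, so this disjunct is met. Satisfied.
  (b) The claim is a consumer claim, not a property claim. Met.
  (c) Imre Quill resides in Rhofield, so one alternative holds. Condition met.
  → Every requirement is satisfied — jurisdiction.
Courts with jurisdiction: the Circuit Court of Norhaven, the Rhofield District Court — 2 in total.

2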